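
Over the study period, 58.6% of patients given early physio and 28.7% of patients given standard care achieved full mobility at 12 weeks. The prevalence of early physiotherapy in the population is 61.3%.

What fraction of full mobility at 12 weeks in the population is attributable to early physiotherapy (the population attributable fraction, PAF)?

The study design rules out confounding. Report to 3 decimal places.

PAF ≈ 0.390

p₁ = 0.586, p₀ = 0.287.
Overall risk P(Y=1) = π·p₁ + (1−π)·p₀ = 0.613×0.586 + 0.387×0.287 = 0.47029.
Under exogeneity, PAF = [P(Y=1) − p₀] / P(Y=1).
PAF = (0.47029 − 0.287) / 0.47029 ≈ 0.3897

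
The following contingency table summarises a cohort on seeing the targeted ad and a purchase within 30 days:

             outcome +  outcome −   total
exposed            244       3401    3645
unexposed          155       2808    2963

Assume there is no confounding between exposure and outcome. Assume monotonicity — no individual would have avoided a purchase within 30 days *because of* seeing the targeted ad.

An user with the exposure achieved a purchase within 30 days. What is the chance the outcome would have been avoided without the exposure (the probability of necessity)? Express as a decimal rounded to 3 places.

p₁ = P(outcome | exposed) = 244/3645 = 0.066941
p₀ = P(outcome | unexposed) = 155/2963 = 0.052312
Under exogeneity and monotonicity, PN = (p₁ − p₀)/p₁.
PN = (0.066941 − 0.052312) / 0.066941 ≈ 0.2185

PN ≈ 0.219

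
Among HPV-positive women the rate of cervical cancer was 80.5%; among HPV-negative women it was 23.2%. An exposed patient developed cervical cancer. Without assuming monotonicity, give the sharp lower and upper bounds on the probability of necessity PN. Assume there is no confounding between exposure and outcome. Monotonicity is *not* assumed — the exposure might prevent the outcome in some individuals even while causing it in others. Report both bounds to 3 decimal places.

0.712 ≤ PN ≤ 0.954

p₁ = 0.805, p₀ = 0.232.
Under exogeneity alone the bounds on PN are max{0,(p₁−p₀)/p₁} ≤ PN ≤ min{1,(1−p₀)/p₁}.
  lower = (p₁ − p₀)/p₁ = 0.573 / 0.805 ≈ 0.7118
  upper = min{1, (1 − p₀)/p₁} = 0.768 / 0.805 ≈ 0.9540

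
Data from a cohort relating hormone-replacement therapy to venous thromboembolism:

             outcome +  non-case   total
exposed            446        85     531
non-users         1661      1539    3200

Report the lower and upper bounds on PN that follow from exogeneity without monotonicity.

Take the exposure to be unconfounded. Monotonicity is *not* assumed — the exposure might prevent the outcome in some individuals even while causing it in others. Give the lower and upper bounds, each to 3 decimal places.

p₁ = P(outcome | exposed) = 446/531 = 0.83992
p₀ = P(outcome | unexposed) = 1661/3200 = 0.51906
Under exogeneity alone the bounds on PN are max{0,(p₁−p₀)/p₁} ≤ PN ≤ min{1,(1−p₀)/p₁}.
  lower = (p₁ − p₀)/p₁ = 0.32086 / 0.83992 ≈ 0.3820
  upper = min{1, (1 − p₀)/p₁} = 0.48094 / 0.83992 ≈ 0.5726

0.382 ≤ PN ≤ 0.573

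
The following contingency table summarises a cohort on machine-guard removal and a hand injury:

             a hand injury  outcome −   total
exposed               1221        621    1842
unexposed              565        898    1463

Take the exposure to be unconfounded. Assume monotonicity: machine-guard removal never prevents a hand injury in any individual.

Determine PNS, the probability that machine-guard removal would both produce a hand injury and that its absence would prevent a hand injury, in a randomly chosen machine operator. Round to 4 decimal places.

p₁ = P(outcome | exposed) = 1221/1842 = 0.66287
p₀ = P(outcome | unexposed) = 565/1463 = 0.38619
Under exogeneity and monotonicity, PNS = p₁ − p₀.
PNS = 0.66287 − 0.38619 = 0.27667

PNS ≈ 0.2767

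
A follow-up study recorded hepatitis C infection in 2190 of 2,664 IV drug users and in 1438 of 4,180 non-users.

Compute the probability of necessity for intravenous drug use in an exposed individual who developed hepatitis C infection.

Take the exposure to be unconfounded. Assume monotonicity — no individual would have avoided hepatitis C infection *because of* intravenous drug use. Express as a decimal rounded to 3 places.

p₁ = P(outcome | exposed) = 2190/2664 = 0.82207
p₀ = P(outcome | unexposed) = 1438/4180 = 0.34402
Under exogeneity and monotonicity, PN = (p₁ − p₀) / p₁.
PN = (0.82207 − 0.34402) / 0.82207 = 0.47805 / 0.82207 ≈ 0.5815

PN ≈ 0.582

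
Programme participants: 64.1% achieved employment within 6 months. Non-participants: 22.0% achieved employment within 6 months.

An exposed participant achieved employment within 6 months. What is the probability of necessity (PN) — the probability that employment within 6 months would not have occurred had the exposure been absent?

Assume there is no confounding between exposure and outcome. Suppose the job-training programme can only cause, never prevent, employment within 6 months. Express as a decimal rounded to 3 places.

p₁ = 0.641, p₀ = 0.22.
Under exogeneity and monotonicity, PN = (p₁ − p₀) / p₁.
PN = (0.641 − 0.22) / 0.641 = 0.421 / 0.641 ≈ 0.6568

PN ≈ 0.657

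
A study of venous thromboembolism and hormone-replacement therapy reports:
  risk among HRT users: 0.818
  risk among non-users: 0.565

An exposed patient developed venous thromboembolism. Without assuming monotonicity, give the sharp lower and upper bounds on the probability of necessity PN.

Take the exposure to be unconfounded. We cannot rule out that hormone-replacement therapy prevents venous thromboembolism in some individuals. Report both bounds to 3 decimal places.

Let p₁ = 0.818, p₀ = 0.565.
Under exogeneity alone the bounds on PN are max{0,(p₁−p₀)/p₁} ≤ PN ≤ min{1,(1−p₀)/p₁}.
  lower = (p₁ − p₀)/p₁ = 0.253 / 0.818 ≈ 0.3093
  upper = min{1, (1 − p₀)/p₁} = 0.435 / 0.818 ≈ 0.5318

0.309 ≤ PN ≤ 0.532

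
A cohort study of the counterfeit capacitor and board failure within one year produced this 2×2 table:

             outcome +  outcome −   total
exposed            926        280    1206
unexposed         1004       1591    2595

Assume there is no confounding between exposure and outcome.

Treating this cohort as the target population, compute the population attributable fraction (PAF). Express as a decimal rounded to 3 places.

PAF ≈ 0.238

p₁ = P(outcome | exposed) = 926/1206 = 0.76783
p₀ = P(outcome | unexposed) = 1004/2595 = 0.3869
Exposure prevalence π = 1206/3801 = 0.31728; overall risk P(Y=1) = 0.50776.
Under exogeneity, PAF = [P(Y=1) − p₀]/P(Y=1).
PAF = (0.50776 − 0.3869) / 0.50776 ≈ 0.2380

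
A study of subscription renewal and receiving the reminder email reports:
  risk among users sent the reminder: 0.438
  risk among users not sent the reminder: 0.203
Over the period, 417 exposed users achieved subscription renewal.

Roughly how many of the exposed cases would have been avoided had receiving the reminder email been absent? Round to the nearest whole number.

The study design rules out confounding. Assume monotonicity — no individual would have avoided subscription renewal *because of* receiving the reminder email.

about 224 cases

Let p₁ = 0.438, p₀ = 0.203.
PN = (p₁ − p₀)/p₁ = (0.438 − 0.203) / 0.438 ≈ 0.53653.
Attributable cases ≈ PN × (exposed cases) = 0.53653 × 417 ≈ 223.73.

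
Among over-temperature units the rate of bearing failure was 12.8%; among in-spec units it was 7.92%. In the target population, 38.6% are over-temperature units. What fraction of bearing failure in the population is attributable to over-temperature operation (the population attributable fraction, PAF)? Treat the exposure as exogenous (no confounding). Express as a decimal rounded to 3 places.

p₁ = 0.128, p₀ = 0.0792.
Overall risk P(Y=1) = π·p₁ + (1−π)·p₀ = 0.386×0.128 + 0.614×0.0792 = 0.098037.
Under exogeneity, PAF = [P(Y=1) − p₀] / P(Y=1).
PAF = (0.098037 − 0.0792) / 0.098037 ≈ 0.1921

PAF ≈ 0.192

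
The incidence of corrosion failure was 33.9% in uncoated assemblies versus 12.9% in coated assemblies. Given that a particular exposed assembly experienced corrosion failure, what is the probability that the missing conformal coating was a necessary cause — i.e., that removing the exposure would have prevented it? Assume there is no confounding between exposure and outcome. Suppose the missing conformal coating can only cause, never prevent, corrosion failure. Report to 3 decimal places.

PN ≈ 0.619

p₁ = 0.339, p₀ = 0.129.
Under exogeneity and monotonicity, PN = (p₁ − p₀) / p₁.
PN = (0.339 − 0.129) / 0.339 = 0.21 / 0.339 ≈ 0.6195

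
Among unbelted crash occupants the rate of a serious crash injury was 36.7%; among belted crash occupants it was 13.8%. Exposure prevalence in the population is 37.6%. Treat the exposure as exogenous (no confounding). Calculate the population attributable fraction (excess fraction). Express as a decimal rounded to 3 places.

p₁ = 0.367, p₀ = 0.138.
Overall risk P(Y=1) = π·p₁ + (1−π)·p₀ = 0.376×0.367 + 0.624×0.138 = 0.2241.
Under exogeneity, PAF = [P(Y=1) − p₀] / P(Y=1).
PAF = (0.2241 − 0.138) / 0.2241 ≈ 0.3842

PAF ≈ 0.384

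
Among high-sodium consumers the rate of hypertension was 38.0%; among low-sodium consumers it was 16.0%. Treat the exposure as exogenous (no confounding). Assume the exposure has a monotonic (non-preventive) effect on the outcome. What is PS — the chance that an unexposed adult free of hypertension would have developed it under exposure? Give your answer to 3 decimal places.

PS ≈ 0.262

p₁ = 0.38, p₀ = 0.16.
Under exogeneity and monotonicity, PS = (p₁ − p₀) / (1 − p₀).
PS = (0.38 − 0.16) / (1 − 0.16) = 0.22 / 0.84 ≈ 0.2619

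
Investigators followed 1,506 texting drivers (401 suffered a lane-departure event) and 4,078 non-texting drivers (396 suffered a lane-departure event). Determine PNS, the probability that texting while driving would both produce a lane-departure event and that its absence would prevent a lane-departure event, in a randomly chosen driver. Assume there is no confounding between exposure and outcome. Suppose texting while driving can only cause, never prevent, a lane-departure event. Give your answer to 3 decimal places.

PNS ≈ 0.169

p₁ = P(outcome | exposed) = 401/1506 = 0.26627
p₀ = P(outcome | unexposed) = 396/4078 = 0.097106
Under exogeneity and monotonicity, PNS = p₁ − p₀.
PNS = 0.26627 − 0.097106 = 0.16916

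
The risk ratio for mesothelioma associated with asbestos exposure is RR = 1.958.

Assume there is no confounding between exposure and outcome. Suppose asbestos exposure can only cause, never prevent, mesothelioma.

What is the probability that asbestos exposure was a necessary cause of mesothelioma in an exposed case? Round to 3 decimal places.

Under exogeneity and monotonicity, PN = (RR − 1) / RR = 1 − 1/RR.
PN = (1.958 − 1) / 1.958 = 0.958 / 1.958 ≈ 0.4893

PN ≈ 0.489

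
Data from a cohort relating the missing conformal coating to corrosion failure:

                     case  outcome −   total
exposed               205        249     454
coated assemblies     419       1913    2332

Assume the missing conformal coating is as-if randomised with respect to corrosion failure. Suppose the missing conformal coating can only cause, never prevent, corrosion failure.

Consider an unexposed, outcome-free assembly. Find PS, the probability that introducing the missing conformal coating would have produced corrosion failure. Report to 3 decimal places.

p₁ = P(outcome | exposed) = 205/454 = 0.45154
p₀ = P(outcome | unexposed) = 419/2332 = 0.17967
Under exogeneity and monotonicity, PS = (p₁ − p₀)/(1 − p₀).
PS = (0.45154 − 0.17967) / 0.82033 ≈ 0.3314

PS ≈ 0.331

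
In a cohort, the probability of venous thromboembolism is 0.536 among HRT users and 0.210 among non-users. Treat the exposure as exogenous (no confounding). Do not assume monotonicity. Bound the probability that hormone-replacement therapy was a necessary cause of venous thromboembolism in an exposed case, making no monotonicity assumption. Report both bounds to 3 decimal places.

0.608 ≤ PN ≤ 1.000

Let p₁ = 0.536, p₀ = 0.21.
Under exogeneity alone the bounds on PN are max{0,(p₁−p₀)/p₁} ≤ PN ≤ min{1,(1−p₀)/p₁}.
  lower = (p₁ − p₀)/p₁ = 0.326 / 0.536 ≈ 0.6082
  upper = min{1, (1 − p₀)/p₁} = 0.79 / 0.536 ≈ 1.4739 → capped at 1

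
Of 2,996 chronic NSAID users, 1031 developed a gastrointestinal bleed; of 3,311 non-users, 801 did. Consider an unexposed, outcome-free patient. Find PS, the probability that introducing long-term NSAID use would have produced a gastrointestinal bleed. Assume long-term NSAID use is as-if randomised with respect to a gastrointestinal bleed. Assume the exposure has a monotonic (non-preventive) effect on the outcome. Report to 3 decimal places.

PS ≈ 0.135

p₁ = P(outcome | exposed) = 1031/2996 = 0.34413
p₀ = P(outcome | unexposed) = 801/3311 = 0.24192
Under exogeneity and monotonicity, PS = (p₁ − p₀) / (1 − p₀).
PS = (0.34413 − 0.24192) / (1 − 0.24192) = 0.1022 / 0.75808 ≈ 0.1348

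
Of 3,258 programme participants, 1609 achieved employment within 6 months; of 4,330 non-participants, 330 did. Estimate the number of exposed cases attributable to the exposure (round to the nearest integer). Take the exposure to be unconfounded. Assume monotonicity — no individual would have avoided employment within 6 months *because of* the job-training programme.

p₁ = P(outcome | exposed) = 1609/3258 = 0.49386
p₀ = P(outcome | unexposed) = 330/4330 = 0.076212
PN = (p₁ − p₀)/p₁ = (0.49386 − 0.076212) / 0.49386 ≈ 0.84568.
Attributable cases ≈ PN × (exposed cases) = 0.84568 × 1609 ≈ 1360.70.

about 1361 cases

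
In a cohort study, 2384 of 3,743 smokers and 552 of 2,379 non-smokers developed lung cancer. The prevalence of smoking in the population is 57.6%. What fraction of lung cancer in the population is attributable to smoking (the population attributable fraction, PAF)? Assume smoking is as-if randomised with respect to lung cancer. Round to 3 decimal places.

p₁ = P(outcome | exposed) = 2384/3743 = 0.63692
p₀ = P(outcome | unexposed) = 552/2379 = 0.23203
Overall risk P(Y=1) = π·p₁ + (1−π)·p₀ = 0.576×0.63692 + 0.424×0.23203 = 0.46525.
Under exogeneity, PAF = [P(Y=1) − p₀] / P(Y=1).
PAF = (0.46525 − 0.23203) / 0.46525 ≈ 0.5013

PAF ≈ 0.501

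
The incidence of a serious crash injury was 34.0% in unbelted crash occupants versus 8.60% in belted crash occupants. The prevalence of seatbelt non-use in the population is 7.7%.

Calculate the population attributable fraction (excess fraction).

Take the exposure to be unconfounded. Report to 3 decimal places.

PAF ≈ 0.185

p₁ = 0.34, p₀ = 0.086.
Overall risk P(Y=1) = π·p₁ + (1−π)·p₀ = 0.077×0.34 + 0.923×0.086 = 0.10556.
Under exogeneity, PAF = [P(Y=1) − p₀] / P(Y=1).
PAF = (0.10556 − 0.086) / 0.10556 ≈ 0.1853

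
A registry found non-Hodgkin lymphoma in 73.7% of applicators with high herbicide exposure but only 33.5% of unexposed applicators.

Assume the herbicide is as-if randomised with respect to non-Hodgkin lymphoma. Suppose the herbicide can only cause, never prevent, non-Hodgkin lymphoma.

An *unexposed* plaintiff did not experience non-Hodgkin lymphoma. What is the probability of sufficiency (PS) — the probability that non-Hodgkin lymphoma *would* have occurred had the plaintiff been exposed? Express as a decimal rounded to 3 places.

PS ≈ 0.605

p₁ = 0.737, p₀ = 0.335.
Under exogeneity and monotonicity, PS = (p₁ − p₀) / (1 − p₀).
PS = (0.737 − 0.335) / (1 − 0.335) = 0.402 / 0.665 ≈ 0.6045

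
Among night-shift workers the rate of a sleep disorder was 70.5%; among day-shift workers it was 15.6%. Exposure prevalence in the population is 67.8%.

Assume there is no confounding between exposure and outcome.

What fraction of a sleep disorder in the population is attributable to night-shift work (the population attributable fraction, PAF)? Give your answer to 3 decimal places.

p₁ = 0.705, p₀ = 0.156.
Overall risk P(Y=1) = π·p₁ + (1−π)·p₀ = 0.678×0.705 + 0.322×0.156 = 0.52822.
Under exogeneity, PAF = [P(Y=1) − p₀] / P(Y=1).
PAF = (0.52822 − 0.156) / 0.52822 ≈ 0.7047

PAF ≈ 0.705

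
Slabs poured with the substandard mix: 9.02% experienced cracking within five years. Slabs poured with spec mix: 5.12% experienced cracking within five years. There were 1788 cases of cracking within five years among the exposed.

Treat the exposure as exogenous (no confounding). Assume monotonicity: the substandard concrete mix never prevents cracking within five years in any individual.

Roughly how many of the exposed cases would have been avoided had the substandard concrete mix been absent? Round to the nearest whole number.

p₁ = 0.0902, p₀ = 0.0512.
PN = (p₁ − p₀)/p₁ = (0.0902 − 0.0512) / 0.0902 ≈ 0.43237.
Attributable cases ≈ PN × (exposed cases) = 0.43237 × 1788 ≈ 773.08.

about 773 cases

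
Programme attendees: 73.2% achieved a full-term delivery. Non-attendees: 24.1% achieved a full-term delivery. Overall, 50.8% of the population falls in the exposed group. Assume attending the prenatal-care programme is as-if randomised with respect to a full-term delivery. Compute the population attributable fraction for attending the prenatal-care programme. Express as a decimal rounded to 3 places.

PAF ≈ 0.509

p₁ = 0.732, p₀ = 0.241.
Overall risk P(Y=1) = π·p₁ + (1−π)·p₀ = 0.508×0.732 + 0.492×0.241 = 0.49043.
Under exogeneity, PAF = [P(Y=1) − p₀] / P(Y=1).
PAF = (0.49043 − 0.241) / 0.49043 ≈ 0.5086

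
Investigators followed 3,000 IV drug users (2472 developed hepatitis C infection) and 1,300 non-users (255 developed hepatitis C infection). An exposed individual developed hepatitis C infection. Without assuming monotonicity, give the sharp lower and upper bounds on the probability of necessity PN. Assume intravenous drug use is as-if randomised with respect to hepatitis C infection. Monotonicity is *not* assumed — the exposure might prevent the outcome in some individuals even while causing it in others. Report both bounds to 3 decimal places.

0.762 ≤ PN ≤ 0.976

p₁ = P(outcome | exposed) = 2472/3000 = 0.824
p₀ = P(outcome | unexposed) = 255/1300 = 0.19615
Under exogeneity alone the bounds on PN are max{0,(p₁−p₀)/p₁} ≤ PN ≤ min{1,(1−p₀)/p₁}.
  lower = (p₁ − p₀)/p₁ = 0.62785 / 0.824 ≈ 0.7619
  upper = min{1, (1 − p₀)/p₁} = 0.80385 / 0.824 ≈ 0.9755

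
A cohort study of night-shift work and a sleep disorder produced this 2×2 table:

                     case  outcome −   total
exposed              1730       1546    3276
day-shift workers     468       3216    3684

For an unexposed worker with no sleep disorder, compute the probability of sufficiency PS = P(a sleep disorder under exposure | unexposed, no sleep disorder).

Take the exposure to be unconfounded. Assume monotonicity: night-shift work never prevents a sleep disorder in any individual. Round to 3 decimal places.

p₁ = P(outcome | exposed) = 1730/3276 = 0.52808
p₀ = P(outcome | unexposed) = 468/3684 = 0.12704
Under exogeneity and monotonicity, PS = (p₁ − p₀) / (1 − p₀).
PS = (0.52808 − 0.12704) / (1 − 0.12704) = 0.40105 / 0.87296 ≈ 0.4594

PS ≈ 0.459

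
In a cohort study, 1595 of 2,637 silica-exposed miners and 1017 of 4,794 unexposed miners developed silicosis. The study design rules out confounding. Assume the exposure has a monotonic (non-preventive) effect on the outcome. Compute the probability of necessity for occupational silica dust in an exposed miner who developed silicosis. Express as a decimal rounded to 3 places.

p₁ = P(outcome | exposed) = 1595/2637 = 0.60485
p₀ = P(outcome | unexposed) = 1017/4794 = 0.21214
Under exogeneity and monotonicity, PN = (p₁ − p₀) / p₁.
PN = (0.60485 − 0.21214) / 0.60485 = 0.39271 / 0.60485 ≈ 0.6493

PN ≈ 0.649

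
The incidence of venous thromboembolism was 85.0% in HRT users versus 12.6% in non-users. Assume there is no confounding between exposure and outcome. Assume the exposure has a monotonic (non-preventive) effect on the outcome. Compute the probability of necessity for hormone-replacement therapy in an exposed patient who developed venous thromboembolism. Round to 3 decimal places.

p₁ = 0.85, p₀ = 0.126.
Under exogeneity and monotonicity, PN = (p₁ − p₀) / p₁.
PN = (0.85 − 0.126) / 0.85 = 0.724 / 0.85 ≈ 0.8518

PN ≈ 0.852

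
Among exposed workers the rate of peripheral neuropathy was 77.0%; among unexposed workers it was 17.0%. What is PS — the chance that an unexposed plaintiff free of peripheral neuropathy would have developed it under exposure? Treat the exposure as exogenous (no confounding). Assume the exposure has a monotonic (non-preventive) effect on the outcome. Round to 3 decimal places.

PS ≈ 0.723

p₁ = 0.77, p₀ = 0.17.
Under exogeneity and monotonicity, PS = (p₁ − p₀) / (1 − p₀).
PS = (0.77 − 0.17) / (1 − 0.17) = 0.6 / 0.83 ≈ 0.7229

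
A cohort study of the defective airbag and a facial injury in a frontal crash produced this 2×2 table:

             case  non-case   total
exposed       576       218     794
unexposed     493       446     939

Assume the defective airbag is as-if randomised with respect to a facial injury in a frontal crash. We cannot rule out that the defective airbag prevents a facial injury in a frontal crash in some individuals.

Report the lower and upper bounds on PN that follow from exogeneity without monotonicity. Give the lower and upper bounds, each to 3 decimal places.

0.276 ≤ PN ≤ 0.655

p₁ = P(outcome | exposed) = 576/794 = 0.72544
p₀ = P(outcome | unexposed) = 493/939 = 0.52503
Under exogeneity alone the bounds on PN are max{0,(p₁−p₀)/p₁} ≤ PN ≤ min{1,(1−p₀)/p₁}.
  lower = (p₁ − p₀)/p₁ = 0.20041 / 0.72544 ≈ 0.2763
  upper = min{1, (1 − p₀)/p₁} = 0.47497 / 0.72544 ≈ 0.6547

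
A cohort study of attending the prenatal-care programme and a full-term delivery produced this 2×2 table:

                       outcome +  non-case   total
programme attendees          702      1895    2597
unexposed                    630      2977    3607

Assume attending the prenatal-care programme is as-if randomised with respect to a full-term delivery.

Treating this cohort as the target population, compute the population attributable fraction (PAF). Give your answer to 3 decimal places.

p₁ = P(outcome | exposed) = 702/2597 = 0.27031
p₀ = P(outcome | unexposed) = 630/3607 = 0.17466
Exposure prevalence π = 2597/6204 = 0.4186; overall risk P(Y=1) = 0.2147.
Under exogeneity, PAF = [P(Y=1) − p₀]/P(Y=1).
PAF = (0.2147 − 0.17466) / 0.2147 ≈ 0.1865

PAF ≈ 0.186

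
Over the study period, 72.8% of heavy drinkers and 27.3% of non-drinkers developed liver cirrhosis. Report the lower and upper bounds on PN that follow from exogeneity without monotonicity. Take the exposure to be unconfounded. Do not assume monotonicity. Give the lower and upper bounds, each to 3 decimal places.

0.625 ≤ PN ≤ 0.999

p₁ = 0.728, p₀ = 0.273.
Under exogeneity alone the bounds on PN are max{0,(p₁−p₀)/p₁} ≤ PN ≤ min{1,(1−p₀)/p₁}.
  lower = (p₁ − p₀)/p₁ = 0.455 / 0.728 ≈ 0.6250
  upper = min{1, (1 − p₀)/p₁} = 0.727 / 0.728 ≈ 0.9986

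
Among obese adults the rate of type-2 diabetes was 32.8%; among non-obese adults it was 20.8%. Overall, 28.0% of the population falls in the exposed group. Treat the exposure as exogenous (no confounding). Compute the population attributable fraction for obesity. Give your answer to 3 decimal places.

p₁ = 0.328, p₀ = 0.208.
Overall risk P(Y=1) = π·p₁ + (1−π)·p₀ = 0.28×0.328 + 0.72×0.208 = 0.2416.
Under exogeneity, PAF = [P(Y=1) − p₀] / P(Y=1).
PAF = (0.2416 − 0.208) / 0.2416 ≈ 0.1391

PAF ≈ 0.139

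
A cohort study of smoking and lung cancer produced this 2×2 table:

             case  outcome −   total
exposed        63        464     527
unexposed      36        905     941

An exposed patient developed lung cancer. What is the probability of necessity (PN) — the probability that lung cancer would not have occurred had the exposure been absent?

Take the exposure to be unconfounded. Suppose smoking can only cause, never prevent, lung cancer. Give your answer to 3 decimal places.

PN ≈ 0.680

p₁ = P(outcome | exposed) = 63/527 = 0.11954
p₀ = P(outcome | unexposed) = 36/941 = 0.038257
Under exogeneity and monotonicity, PN = (p₁ − p₀)/p₁.
PN = (0.11954 − 0.038257) / 0.11954 ≈ 0.6800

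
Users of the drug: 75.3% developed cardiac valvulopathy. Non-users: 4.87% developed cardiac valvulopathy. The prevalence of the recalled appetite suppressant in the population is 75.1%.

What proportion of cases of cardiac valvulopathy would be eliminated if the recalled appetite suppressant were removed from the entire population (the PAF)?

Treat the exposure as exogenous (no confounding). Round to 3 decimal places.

p₁ = 0.753, p₀ = 0.0487.
Overall risk P(Y=1) = π·p₁ + (1−π)·p₀ = 0.751×0.753 + 0.249×0.0487 = 0.57763.
Under exogeneity, PAF = [P(Y=1) − p₀] / P(Y=1).
PAF = (0.57763 − 0.0487) / 0.57763 ≈ 0.9157

PAF ≈ 0.916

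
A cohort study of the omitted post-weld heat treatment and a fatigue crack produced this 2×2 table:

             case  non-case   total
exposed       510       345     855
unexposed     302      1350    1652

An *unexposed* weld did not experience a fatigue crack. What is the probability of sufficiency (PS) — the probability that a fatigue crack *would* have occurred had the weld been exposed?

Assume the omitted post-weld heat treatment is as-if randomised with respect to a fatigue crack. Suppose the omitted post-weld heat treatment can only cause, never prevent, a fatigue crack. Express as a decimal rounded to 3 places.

p₁ = P(outcome | exposed) = 510/855 = 0.59649
p₀ = P(outcome | unexposed) = 302/1652 = 0.18281
Under exogeneity and monotonicity, PS = (p₁ − p₀) / (1 − p₀).
PS = (0.59649 − 0.18281) / (1 − 0.18281) = 0.41368 / 0.81719 ≈ 0.5062

PS ≈ 0.506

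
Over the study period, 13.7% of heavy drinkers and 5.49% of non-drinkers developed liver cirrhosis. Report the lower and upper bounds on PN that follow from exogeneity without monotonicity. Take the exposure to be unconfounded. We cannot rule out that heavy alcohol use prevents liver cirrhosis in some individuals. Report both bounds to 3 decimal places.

0.599 ≤ PN ≤ 1.000

p₁ = 0.137, p₀ = 0.0549.
Under exogeneity alone the bounds on PN are max{0,(p₁−p₀)/p₁} ≤ PN ≤ min{1,(1−p₀)/p₁}.
  lower = (p₁ − p₀)/p₁ = 0.0821 / 0.137 ≈ 0.5993
  upper = min{1, (1 − p₀)/p₁} = 0.9451 / 0.137 ≈ 6.8985 → capped at 1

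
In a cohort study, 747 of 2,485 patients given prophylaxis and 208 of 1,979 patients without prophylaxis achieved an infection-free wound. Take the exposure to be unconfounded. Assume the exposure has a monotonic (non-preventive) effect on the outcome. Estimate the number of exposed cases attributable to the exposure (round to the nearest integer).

p₁ = P(outcome | exposed) = 747/2485 = 0.3006
p₀ = P(outcome | unexposed) = 208/1979 = 0.1051
PN = (p₁ − p₀)/p₁ = (0.3006 − 0.1051) / 0.3006 ≈ 0.65036.
Attributable cases ≈ PN × (exposed cases) = 0.65036 × 747 ≈ 485.82.

about 486 cases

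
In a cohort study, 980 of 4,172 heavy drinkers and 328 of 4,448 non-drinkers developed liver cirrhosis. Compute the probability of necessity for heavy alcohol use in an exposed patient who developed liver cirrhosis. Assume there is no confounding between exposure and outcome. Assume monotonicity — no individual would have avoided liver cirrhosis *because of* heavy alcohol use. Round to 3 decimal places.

PN ≈ 0.686

p₁ = P(outcome | exposed) = 980/4172 = 0.2349
p₀ = P(outcome | unexposed) = 328/4448 = 0.073741
Under exogeneity and monotonicity, PN = (p₁ − p₀) / p₁.
PN = (0.2349 − 0.073741) / 0.2349 = 0.16116 / 0.2349 ≈ 0.6861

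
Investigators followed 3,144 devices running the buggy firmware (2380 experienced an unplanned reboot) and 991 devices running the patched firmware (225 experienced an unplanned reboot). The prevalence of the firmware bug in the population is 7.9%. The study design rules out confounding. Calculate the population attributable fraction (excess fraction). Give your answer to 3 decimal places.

p₁ = P(outcome | exposed) = 2380/3144 = 0.757
p₀ = P(outcome | unexposed) = 225/991 = 0.22704
Overall risk P(Y=1) = π·p₁ + (1−π)·p₀ = 0.079×0.757 + 0.921×0.22704 = 0.26891.
Under exogeneity, PAF = [P(Y=1) − p₀] / P(Y=1).
PAF = (0.26891 − 0.22704) / 0.26891 ≈ 0.1557

PAF ≈ 0.156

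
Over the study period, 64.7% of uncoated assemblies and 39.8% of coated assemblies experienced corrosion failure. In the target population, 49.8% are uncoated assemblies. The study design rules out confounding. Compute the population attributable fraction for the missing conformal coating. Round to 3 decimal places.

PAF ≈ 0.238

p₁ = 0.647, p₀ = 0.398.
Overall risk P(Y=1) = π·p₁ + (1−π)·p₀ = 0.498×0.647 + 0.502×0.398 = 0.522.
Under exogeneity, PAF = [P(Y=1) − p₀] / P(Y=1).
PAF = (0.522 − 0.398) / 0.522 ≈ 0.2376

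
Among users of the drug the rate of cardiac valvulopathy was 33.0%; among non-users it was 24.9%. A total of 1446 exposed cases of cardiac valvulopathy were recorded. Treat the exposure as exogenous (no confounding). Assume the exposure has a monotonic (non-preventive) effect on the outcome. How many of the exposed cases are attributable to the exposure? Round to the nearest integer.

p₁ = 0.33, p₀ = 0.249.
PN = (p₁ − p₀)/p₁ = (0.33 − 0.249) / 0.33 ≈ 0.24545.
Attributable cases ≈ PN × (exposed cases) = 0.24545 × 1446 ≈ 354.93.

about 355 cases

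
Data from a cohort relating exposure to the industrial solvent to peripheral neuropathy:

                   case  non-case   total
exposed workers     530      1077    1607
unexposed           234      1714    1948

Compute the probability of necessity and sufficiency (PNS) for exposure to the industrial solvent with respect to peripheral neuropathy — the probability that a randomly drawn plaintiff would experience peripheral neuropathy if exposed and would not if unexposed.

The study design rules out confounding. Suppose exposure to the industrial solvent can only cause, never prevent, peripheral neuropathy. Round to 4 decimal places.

p₁ = P(outcome | exposed) = 530/1607 = 0.32981
p₀ = P(outcome | unexposed) = 234/1948 = 0.12012
Under exogeneity and monotonicity, PNS = p₁ − p₀.
PNS = 0.32981 − 0.12012 = 0.20968

PNS ≈ 0.2097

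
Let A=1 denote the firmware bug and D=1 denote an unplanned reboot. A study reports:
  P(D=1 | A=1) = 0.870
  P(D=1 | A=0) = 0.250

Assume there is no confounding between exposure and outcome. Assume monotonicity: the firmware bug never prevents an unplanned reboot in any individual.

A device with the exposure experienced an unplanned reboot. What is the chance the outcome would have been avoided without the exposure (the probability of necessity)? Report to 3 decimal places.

Let p₁ = 0.87, p₀ = 0.25.
Under exogeneity and monotonicity, PN = (p₁ − p₀) / p₁.
PN = (0.87 − 0.25) / 0.87 = 0.62 / 0.87 ≈ 0.7126

PN ≈ 0.713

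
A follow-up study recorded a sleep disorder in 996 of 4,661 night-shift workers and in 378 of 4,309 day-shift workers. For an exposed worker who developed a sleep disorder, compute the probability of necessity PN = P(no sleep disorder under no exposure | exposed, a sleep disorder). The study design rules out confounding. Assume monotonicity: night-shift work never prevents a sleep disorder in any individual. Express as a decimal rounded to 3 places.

PN ≈ 0.589

p₁ = P(outcome | exposed) = 996/4661 = 0.21369
p₀ = P(outcome | unexposed) = 378/4309 = 0.087723
Under exogeneity and monotonicity, PN = (p₁ − p₀) / p₁.
PN = (0.21369 − 0.087723) / 0.21369 = 0.12596 / 0.21369 ≈ 0.5895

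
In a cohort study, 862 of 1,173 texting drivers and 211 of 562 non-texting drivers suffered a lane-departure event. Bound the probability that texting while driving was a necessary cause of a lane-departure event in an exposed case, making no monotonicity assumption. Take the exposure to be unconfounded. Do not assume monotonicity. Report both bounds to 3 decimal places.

0.489 ≤ PN ≤ 0.850

p₁ = P(outcome | exposed) = 862/1173 = 0.73487
p₀ = P(outcome | unexposed) = 211/562 = 0.37544
Under exogeneity alone the bounds on PN are max{0,(p₁−p₀)/p₁} ≤ PN ≤ min{1,(1−p₀)/p₁}.
  lower = (p₁ − p₀)/p₁ = 0.35942 / 0.73487 ≈ 0.4891
  upper = min{1, (1 − p₀)/p₁} = 0.62456 / 0.73487 ≈ 0.8499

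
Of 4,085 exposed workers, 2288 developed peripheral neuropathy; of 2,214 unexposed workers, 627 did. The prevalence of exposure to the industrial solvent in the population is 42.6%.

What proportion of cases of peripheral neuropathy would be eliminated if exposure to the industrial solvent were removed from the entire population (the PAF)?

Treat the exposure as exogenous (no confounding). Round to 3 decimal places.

PAF ≈ 0.294

p₁ = P(outcome | exposed) = 2288/4085 = 0.5601
p₀ = P(outcome | unexposed) = 627/2214 = 0.2832
Overall risk P(Y=1) = π·p₁ + (1−π)·p₀ = 0.426×0.5601 + 0.574×0.2832 = 0.40116.
Under exogeneity, PAF = [P(Y=1) − p₀] / P(Y=1).
PAF = (0.40116 − 0.2832) / 0.40116 ≈ 0.2940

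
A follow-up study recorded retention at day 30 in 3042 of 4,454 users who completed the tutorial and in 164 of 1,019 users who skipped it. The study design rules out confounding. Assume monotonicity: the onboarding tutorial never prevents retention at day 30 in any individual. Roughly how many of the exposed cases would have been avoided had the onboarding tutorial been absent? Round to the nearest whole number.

about 2325 cases

p₁ = P(outcome | exposed) = 3042/4454 = 0.68298
p₀ = P(outcome | unexposed) = 164/1019 = 0.16094
PN = (p₁ − p₀)/p₁ = (0.68298 − 0.16094) / 0.68298 ≈ 0.76435.
Attributable cases ≈ PN × (exposed cases) = 0.76435 × 3042 ≈ 2325.16.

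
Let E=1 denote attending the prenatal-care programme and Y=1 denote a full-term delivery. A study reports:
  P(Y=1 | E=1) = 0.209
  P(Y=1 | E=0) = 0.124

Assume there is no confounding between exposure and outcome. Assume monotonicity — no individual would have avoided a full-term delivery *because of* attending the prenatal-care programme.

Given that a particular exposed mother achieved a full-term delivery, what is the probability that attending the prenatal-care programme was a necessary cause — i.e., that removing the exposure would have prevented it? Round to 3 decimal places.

PN ≈ 0.407

Let p₁ = 0.209, p₀ = 0.124.
Under exogeneity and monotonicity, PN = (p₁ − p₀) / p₁.
PN = (0.209 − 0.124) / 0.209 = 0.085 / 0.209 ≈ 0.4067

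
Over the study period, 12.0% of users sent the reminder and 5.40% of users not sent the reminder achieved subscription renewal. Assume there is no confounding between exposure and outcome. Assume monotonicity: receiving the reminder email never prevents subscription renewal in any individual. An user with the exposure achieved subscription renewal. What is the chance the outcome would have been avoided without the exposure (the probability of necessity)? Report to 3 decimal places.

p₁ = 0.12, p₀ = 0.054.
Under exogeneity and monotonicity, PN = (p₁ − p₀) / p₁.
PN = (0.12 − 0.054) / 0.12 = 0.066 / 0.12 ≈ 0.5500

PN ≈ 0.550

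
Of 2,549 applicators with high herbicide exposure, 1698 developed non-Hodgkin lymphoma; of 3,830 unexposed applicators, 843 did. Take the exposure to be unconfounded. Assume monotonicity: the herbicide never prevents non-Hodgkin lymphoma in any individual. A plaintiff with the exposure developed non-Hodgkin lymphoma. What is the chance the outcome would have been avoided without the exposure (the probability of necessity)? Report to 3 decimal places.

p₁ = P(outcome | exposed) = 1698/2549 = 0.66614
p₀ = P(outcome | unexposed) = 843/3830 = 0.2201
Under exogeneity and monotonicity, PN = (p₁ − p₀) / p₁.
PN = (0.66614 − 0.2201) / 0.66614 = 0.44604 / 0.66614 ≈ 0.6696

PN ≈ 0.670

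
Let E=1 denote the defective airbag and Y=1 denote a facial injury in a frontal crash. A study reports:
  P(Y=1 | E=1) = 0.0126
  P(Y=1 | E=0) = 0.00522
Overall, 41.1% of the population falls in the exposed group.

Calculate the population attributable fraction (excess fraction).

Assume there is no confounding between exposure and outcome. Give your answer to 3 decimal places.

PAF ≈ 0.368

Let p₁ = 0.0126, p₀ = 0.00522.
Overall risk P(Y=1) = π·p₁ + (1−π)·p₀ = 0.411×0.0126 + 0.589×0.00522 = 0.0082532.
Under exogeneity, PAF = [P(Y=1) − p₀] / P(Y=1).
PAF = (0.0082532 − 0.00522) / 0.0082532 ≈ 0.3675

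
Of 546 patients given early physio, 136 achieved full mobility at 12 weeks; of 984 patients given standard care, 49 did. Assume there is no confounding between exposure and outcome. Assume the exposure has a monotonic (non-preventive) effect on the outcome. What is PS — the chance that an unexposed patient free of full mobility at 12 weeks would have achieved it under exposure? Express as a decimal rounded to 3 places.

p₁ = P(outcome | exposed) = 136/546 = 0.24908
p₀ = P(outcome | unexposed) = 49/984 = 0.049797
Under exogeneity and monotonicity, PS = (p₁ − p₀) / (1 − p₀).
PS = (0.24908 − 0.049797) / (1 − 0.049797) = 0.19929 / 0.9502 ≈ 0.2097

PS ≈ 0.210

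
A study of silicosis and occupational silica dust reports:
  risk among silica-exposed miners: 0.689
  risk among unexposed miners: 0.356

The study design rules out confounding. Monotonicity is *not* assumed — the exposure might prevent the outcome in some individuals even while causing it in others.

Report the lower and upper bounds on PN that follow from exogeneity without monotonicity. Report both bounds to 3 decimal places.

Let p₁ = 0.689, p₀ = 0.356.
Under exogeneity alone the bounds on PN are max{0,(p₁−p₀)/p₁} ≤ PN ≤ min{1,(1−p₀)/p₁}.
  lower = (p₁ − p₀)/p₁ = 0.333 / 0.689 ≈ 0.4833
  upper = min{1, (1 − p₀)/p₁} = 0.644 / 0.689 ≈ 0.9347

0.483 ≤ PN ≤ 0.935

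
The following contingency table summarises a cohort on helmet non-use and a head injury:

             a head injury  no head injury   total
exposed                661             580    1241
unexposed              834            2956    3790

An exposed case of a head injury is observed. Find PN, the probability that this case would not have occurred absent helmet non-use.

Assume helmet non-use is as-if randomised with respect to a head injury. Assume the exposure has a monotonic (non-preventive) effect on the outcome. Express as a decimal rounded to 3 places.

PN ≈ 0.587

p₁ = P(outcome | exposed) = 661/1241 = 0.53263
p₀ = P(outcome | unexposed) = 834/3790 = 0.22005
Under exogeneity and monotonicity, PN = (p₁ − p₀)/p₁.
PN = (0.53263 − 0.22005) / 0.53263 ≈ 0.5869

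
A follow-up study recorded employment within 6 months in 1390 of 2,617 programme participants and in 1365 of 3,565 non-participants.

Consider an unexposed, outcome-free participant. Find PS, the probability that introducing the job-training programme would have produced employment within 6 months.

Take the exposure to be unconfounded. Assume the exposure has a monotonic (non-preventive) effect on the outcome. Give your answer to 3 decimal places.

p₁ = P(outcome | exposed) = 1390/2617 = 0.53114
p₀ = P(outcome | unexposed) = 1365/3565 = 0.38289
Under exogeneity and monotonicity, PS = (p₁ − p₀) / (1 − p₀).
PS = (0.53114 − 0.38289) / (1 − 0.38289) = 0.14825 / 0.61711 ≈ 0.2402

PS ≈ 0.240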